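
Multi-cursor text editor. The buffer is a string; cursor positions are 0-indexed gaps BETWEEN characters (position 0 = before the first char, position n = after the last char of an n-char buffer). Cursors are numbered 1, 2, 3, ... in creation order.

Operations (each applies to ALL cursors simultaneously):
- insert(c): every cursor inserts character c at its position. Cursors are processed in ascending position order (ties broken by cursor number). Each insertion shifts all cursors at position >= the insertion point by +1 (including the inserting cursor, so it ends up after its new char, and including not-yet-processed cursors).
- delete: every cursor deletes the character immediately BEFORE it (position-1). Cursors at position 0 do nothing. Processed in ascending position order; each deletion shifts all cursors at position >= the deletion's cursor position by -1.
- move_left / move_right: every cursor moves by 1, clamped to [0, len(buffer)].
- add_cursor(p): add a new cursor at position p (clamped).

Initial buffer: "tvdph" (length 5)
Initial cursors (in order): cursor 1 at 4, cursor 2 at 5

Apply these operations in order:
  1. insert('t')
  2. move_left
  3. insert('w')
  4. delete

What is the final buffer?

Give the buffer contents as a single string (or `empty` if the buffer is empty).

Answer: tvdptht

Derivation:
After op 1 (insert('t')): buffer="tvdptht" (len 7), cursors c1@5 c2@7, authorship ....1.2
After op 2 (move_left): buffer="tvdptht" (len 7), cursors c1@4 c2@6, authorship ....1.2
After op 3 (insert('w')): buffer="tvdpwthwt" (len 9), cursors c1@5 c2@8, authorship ....11.22
After op 4 (delete): buffer="tvdptht" (len 7), cursors c1@4 c2@6, authorship ....1.2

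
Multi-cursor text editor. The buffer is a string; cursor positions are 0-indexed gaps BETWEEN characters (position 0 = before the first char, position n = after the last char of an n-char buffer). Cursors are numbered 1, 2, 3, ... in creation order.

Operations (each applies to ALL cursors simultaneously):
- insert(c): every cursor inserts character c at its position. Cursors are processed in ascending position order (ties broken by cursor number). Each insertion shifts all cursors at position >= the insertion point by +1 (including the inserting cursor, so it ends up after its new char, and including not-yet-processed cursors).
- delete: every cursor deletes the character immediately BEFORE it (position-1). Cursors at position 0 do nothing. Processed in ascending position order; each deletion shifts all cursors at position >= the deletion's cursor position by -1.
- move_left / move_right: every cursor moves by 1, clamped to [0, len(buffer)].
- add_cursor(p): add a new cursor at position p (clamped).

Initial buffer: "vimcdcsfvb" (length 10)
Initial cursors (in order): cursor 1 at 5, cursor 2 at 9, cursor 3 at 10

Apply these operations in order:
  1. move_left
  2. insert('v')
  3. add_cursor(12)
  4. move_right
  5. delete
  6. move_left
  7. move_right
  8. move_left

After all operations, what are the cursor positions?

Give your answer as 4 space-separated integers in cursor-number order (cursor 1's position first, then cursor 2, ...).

Answer: 4 8 8 8

Derivation:
After op 1 (move_left): buffer="vimcdcsfvb" (len 10), cursors c1@4 c2@8 c3@9, authorship ..........
After op 2 (insert('v')): buffer="vimcvdcsfvvvb" (len 13), cursors c1@5 c2@10 c3@12, authorship ....1....2.3.
After op 3 (add_cursor(12)): buffer="vimcvdcsfvvvb" (len 13), cursors c1@5 c2@10 c3@12 c4@12, authorship ....1....2.3.
After op 4 (move_right): buffer="vimcvdcsfvvvb" (len 13), cursors c1@6 c2@11 c3@13 c4@13, authorship ....1....2.3.
After op 5 (delete): buffer="vimcvcsfv" (len 9), cursors c1@5 c2@9 c3@9 c4@9, authorship ....1...2
After op 6 (move_left): buffer="vimcvcsfv" (len 9), cursors c1@4 c2@8 c3@8 c4@8, authorship ....1...2
After op 7 (move_right): buffer="vimcvcsfv" (len 9), cursors c1@5 c2@9 c3@9 c4@9, authorship ....1...2
After op 8 (move_left): buffer="vimcvcsfv" (len 9), cursors c1@4 c2@8 c3@8 c4@8, authorship ....1...2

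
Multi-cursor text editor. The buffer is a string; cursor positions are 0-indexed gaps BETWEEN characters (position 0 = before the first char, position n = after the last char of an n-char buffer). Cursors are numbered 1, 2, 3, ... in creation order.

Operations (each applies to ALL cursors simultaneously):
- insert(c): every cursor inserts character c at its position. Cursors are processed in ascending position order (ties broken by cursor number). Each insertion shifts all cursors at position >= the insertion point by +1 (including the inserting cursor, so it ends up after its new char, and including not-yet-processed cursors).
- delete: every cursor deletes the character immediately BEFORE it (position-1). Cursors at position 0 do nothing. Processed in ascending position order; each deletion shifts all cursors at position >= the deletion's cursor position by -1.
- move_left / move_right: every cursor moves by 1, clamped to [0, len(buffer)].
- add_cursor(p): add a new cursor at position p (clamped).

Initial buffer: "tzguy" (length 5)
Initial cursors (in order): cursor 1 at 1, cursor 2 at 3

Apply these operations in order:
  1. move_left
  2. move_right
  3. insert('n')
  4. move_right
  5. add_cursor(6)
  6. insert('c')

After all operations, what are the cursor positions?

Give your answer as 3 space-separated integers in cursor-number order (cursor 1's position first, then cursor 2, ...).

After op 1 (move_left): buffer="tzguy" (len 5), cursors c1@0 c2@2, authorship .....
After op 2 (move_right): buffer="tzguy" (len 5), cursors c1@1 c2@3, authorship .....
After op 3 (insert('n')): buffer="tnzgnuy" (len 7), cursors c1@2 c2@5, authorship .1..2..
After op 4 (move_right): buffer="tnzgnuy" (len 7), cursors c1@3 c2@6, authorship .1..2..
After op 5 (add_cursor(6)): buffer="tnzgnuy" (len 7), cursors c1@3 c2@6 c3@6, authorship .1..2..
After op 6 (insert('c')): buffer="tnzcgnuccy" (len 10), cursors c1@4 c2@9 c3@9, authorship .1.1.2.23.

Answer: 4 9 9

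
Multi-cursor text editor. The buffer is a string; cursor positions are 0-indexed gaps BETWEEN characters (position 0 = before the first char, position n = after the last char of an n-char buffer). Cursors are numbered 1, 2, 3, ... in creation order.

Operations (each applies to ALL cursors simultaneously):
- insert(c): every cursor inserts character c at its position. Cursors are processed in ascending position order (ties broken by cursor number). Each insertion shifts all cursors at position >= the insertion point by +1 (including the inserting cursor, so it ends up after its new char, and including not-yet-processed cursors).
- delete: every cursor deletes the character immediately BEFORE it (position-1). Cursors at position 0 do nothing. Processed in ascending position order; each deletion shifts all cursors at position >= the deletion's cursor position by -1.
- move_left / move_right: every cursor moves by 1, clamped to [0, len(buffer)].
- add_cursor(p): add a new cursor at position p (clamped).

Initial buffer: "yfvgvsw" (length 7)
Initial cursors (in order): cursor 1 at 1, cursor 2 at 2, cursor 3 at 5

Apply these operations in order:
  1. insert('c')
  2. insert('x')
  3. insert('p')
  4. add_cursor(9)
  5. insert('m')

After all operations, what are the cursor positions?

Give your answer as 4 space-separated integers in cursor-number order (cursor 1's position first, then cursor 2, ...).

Answer: 5 10 18 12

Derivation:
After op 1 (insert('c')): buffer="ycfcvgvcsw" (len 10), cursors c1@2 c2@4 c3@8, authorship .1.2...3..
After op 2 (insert('x')): buffer="ycxfcxvgvcxsw" (len 13), cursors c1@3 c2@6 c3@11, authorship .11.22...33..
After op 3 (insert('p')): buffer="ycxpfcxpvgvcxpsw" (len 16), cursors c1@4 c2@8 c3@14, authorship .111.222...333..
After op 4 (add_cursor(9)): buffer="ycxpfcxpvgvcxpsw" (len 16), cursors c1@4 c2@8 c4@9 c3@14, authorship .111.222...333..
After op 5 (insert('m')): buffer="ycxpmfcxpmvmgvcxpmsw" (len 20), cursors c1@5 c2@10 c4@12 c3@18, authorship .1111.2222.4..3333..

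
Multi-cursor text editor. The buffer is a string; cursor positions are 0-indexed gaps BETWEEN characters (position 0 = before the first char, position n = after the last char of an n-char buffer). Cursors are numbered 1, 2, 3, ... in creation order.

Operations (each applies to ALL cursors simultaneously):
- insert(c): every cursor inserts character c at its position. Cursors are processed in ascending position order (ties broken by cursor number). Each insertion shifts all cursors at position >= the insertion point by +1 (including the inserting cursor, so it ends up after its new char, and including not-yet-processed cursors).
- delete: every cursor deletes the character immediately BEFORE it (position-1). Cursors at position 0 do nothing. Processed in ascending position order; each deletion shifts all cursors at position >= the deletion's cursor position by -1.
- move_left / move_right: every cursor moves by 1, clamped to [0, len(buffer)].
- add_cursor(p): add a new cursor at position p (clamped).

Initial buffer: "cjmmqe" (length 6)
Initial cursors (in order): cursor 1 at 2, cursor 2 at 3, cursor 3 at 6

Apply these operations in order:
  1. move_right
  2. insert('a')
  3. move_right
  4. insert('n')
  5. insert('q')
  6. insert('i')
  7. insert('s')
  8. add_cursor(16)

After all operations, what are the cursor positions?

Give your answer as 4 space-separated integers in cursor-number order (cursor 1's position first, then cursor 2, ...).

After op 1 (move_right): buffer="cjmmqe" (len 6), cursors c1@3 c2@4 c3@6, authorship ......
After op 2 (insert('a')): buffer="cjmamaqea" (len 9), cursors c1@4 c2@6 c3@9, authorship ...1.2..3
After op 3 (move_right): buffer="cjmamaqea" (len 9), cursors c1@5 c2@7 c3@9, authorship ...1.2..3
After op 4 (insert('n')): buffer="cjmamnaqnean" (len 12), cursors c1@6 c2@9 c3@12, authorship ...1.12.2.33
After op 5 (insert('q')): buffer="cjmamnqaqnqeanq" (len 15), cursors c1@7 c2@11 c3@15, authorship ...1.112.22.333
After op 6 (insert('i')): buffer="cjmamnqiaqnqieanqi" (len 18), cursors c1@8 c2@13 c3@18, authorship ...1.1112.222.3333
After op 7 (insert('s')): buffer="cjmamnqisaqnqiseanqis" (len 21), cursors c1@9 c2@15 c3@21, authorship ...1.11112.2222.33333
After op 8 (add_cursor(16)): buffer="cjmamnqisaqnqiseanqis" (len 21), cursors c1@9 c2@15 c4@16 c3@21, authorship ...1.11112.2222.33333

Answer: 9 15 21 16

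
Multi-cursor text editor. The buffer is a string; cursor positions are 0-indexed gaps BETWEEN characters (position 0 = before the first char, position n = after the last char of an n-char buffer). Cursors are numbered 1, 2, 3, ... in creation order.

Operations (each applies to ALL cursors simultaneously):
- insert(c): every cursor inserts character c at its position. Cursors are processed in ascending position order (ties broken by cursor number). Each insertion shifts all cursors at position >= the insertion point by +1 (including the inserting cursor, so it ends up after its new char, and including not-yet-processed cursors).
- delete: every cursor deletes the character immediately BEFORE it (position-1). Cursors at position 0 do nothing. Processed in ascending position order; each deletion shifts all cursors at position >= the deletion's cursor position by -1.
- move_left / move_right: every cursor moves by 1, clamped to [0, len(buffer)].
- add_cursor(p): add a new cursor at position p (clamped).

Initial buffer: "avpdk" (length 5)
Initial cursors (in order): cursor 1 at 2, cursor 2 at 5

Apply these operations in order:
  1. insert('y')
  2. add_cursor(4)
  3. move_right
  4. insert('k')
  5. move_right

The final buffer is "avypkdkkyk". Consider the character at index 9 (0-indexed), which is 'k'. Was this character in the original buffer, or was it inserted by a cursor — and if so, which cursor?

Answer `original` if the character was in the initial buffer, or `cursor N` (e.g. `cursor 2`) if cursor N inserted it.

Answer: cursor 2

Derivation:
After op 1 (insert('y')): buffer="avypdky" (len 7), cursors c1@3 c2@7, authorship ..1...2
After op 2 (add_cursor(4)): buffer="avypdky" (len 7), cursors c1@3 c3@4 c2@7, authorship ..1...2
After op 3 (move_right): buffer="avypdky" (len 7), cursors c1@4 c3@5 c2@7, authorship ..1...2
After op 4 (insert('k')): buffer="avypkdkkyk" (len 10), cursors c1@5 c3@7 c2@10, authorship ..1.1.3.22
After op 5 (move_right): buffer="avypkdkkyk" (len 10), cursors c1@6 c3@8 c2@10, authorship ..1.1.3.22
Authorship (.=original, N=cursor N): . . 1 . 1 . 3 . 2 2
Index 9: author = 2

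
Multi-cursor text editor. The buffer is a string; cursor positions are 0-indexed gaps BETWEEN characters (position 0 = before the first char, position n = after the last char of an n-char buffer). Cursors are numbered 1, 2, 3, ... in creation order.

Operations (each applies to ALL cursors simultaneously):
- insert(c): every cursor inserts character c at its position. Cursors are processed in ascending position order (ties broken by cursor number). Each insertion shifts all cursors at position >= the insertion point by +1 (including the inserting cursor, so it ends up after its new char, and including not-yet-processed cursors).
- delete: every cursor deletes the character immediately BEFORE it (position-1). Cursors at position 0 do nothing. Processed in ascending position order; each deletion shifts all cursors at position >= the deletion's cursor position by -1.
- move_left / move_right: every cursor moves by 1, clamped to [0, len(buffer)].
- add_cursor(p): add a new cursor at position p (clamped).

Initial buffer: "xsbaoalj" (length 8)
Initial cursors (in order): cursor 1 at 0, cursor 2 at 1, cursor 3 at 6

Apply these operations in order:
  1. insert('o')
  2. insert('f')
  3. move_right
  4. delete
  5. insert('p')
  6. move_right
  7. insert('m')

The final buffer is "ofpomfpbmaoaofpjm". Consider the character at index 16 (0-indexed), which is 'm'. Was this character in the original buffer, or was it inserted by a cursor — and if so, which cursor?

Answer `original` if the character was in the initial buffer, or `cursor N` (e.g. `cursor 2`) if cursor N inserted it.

Answer: cursor 3

Derivation:
After op 1 (insert('o')): buffer="oxosbaoaolj" (len 11), cursors c1@1 c2@3 c3@9, authorship 1.2.....3..
After op 2 (insert('f')): buffer="ofxofsbaoaoflj" (len 14), cursors c1@2 c2@5 c3@12, authorship 11.22.....33..
After op 3 (move_right): buffer="ofxofsbaoaoflj" (len 14), cursors c1@3 c2@6 c3@13, authorship 11.22.....33..
After op 4 (delete): buffer="ofofbaoaofj" (len 11), cursors c1@2 c2@4 c3@10, authorship 1122....33.
After op 5 (insert('p')): buffer="ofpofpbaoaofpj" (len 14), cursors c1@3 c2@6 c3@13, authorship 111222....333.
After op 6 (move_right): buffer="ofpofpbaoaofpj" (len 14), cursors c1@4 c2@7 c3@14, authorship 111222....333.
After op 7 (insert('m')): buffer="ofpomfpbmaoaofpjm" (len 17), cursors c1@5 c2@9 c3@17, authorship 1112122.2...333.3
Authorship (.=original, N=cursor N): 1 1 1 2 1 2 2 . 2 . . . 3 3 3 . 3
Index 16: author = 3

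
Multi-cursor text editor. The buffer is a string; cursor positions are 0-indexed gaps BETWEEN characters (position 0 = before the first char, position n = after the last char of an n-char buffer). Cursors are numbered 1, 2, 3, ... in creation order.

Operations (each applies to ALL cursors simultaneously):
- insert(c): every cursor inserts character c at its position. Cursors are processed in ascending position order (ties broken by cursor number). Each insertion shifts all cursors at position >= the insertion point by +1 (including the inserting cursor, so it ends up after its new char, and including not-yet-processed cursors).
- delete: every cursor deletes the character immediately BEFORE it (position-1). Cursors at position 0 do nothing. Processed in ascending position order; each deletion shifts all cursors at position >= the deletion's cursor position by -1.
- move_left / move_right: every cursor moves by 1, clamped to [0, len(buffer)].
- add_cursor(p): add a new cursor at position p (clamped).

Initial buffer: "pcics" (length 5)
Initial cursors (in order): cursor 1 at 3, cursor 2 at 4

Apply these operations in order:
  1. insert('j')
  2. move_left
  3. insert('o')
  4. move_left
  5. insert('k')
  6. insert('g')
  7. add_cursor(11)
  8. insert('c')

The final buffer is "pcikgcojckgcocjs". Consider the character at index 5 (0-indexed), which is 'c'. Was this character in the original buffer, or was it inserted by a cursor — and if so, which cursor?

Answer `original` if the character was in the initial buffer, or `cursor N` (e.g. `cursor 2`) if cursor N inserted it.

After op 1 (insert('j')): buffer="pcijcjs" (len 7), cursors c1@4 c2@6, authorship ...1.2.
After op 2 (move_left): buffer="pcijcjs" (len 7), cursors c1@3 c2@5, authorship ...1.2.
After op 3 (insert('o')): buffer="pciojcojs" (len 9), cursors c1@4 c2@7, authorship ...11.22.
After op 4 (move_left): buffer="pciojcojs" (len 9), cursors c1@3 c2@6, authorship ...11.22.
After op 5 (insert('k')): buffer="pcikojckojs" (len 11), cursors c1@4 c2@8, authorship ...111.222.
After op 6 (insert('g')): buffer="pcikgojckgojs" (len 13), cursors c1@5 c2@10, authorship ...1111.2222.
After op 7 (add_cursor(11)): buffer="pcikgojckgojs" (len 13), cursors c1@5 c2@10 c3@11, authorship ...1111.2222.
After op 8 (insert('c')): buffer="pcikgcojckgcocjs" (len 16), cursors c1@6 c2@12 c3@14, authorship ...11111.222232.
Authorship (.=original, N=cursor N): . . . 1 1 1 1 1 . 2 2 2 2 3 2 .
Index 5: author = 1

Answer: cursor 1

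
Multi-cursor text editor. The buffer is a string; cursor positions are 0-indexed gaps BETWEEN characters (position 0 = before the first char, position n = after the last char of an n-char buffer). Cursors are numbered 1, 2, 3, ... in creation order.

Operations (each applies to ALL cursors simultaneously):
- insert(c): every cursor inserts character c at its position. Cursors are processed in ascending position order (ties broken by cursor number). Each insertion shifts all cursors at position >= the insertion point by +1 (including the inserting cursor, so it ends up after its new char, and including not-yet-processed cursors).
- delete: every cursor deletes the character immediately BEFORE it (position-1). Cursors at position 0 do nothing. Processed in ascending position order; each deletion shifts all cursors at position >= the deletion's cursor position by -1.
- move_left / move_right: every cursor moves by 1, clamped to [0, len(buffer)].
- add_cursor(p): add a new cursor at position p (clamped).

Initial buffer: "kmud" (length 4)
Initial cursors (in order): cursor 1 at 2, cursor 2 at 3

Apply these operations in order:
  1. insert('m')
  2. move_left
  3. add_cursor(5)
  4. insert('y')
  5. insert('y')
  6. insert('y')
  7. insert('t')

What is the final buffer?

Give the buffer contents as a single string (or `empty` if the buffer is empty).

Answer: kmyyytmuyyytmyyytd

Derivation:
After op 1 (insert('m')): buffer="kmmumd" (len 6), cursors c1@3 c2@5, authorship ..1.2.
After op 2 (move_left): buffer="kmmumd" (len 6), cursors c1@2 c2@4, authorship ..1.2.
After op 3 (add_cursor(5)): buffer="kmmumd" (len 6), cursors c1@2 c2@4 c3@5, authorship ..1.2.
After op 4 (insert('y')): buffer="kmymuymyd" (len 9), cursors c1@3 c2@6 c3@8, authorship ..11.223.
After op 5 (insert('y')): buffer="kmyymuyymyyd" (len 12), cursors c1@4 c2@8 c3@11, authorship ..111.22233.
After op 6 (insert('y')): buffer="kmyyymuyyymyyyd" (len 15), cursors c1@5 c2@10 c3@14, authorship ..1111.2222333.
After op 7 (insert('t')): buffer="kmyyytmuyyytmyyytd" (len 18), cursors c1@6 c2@12 c3@17, authorship ..11111.222223333.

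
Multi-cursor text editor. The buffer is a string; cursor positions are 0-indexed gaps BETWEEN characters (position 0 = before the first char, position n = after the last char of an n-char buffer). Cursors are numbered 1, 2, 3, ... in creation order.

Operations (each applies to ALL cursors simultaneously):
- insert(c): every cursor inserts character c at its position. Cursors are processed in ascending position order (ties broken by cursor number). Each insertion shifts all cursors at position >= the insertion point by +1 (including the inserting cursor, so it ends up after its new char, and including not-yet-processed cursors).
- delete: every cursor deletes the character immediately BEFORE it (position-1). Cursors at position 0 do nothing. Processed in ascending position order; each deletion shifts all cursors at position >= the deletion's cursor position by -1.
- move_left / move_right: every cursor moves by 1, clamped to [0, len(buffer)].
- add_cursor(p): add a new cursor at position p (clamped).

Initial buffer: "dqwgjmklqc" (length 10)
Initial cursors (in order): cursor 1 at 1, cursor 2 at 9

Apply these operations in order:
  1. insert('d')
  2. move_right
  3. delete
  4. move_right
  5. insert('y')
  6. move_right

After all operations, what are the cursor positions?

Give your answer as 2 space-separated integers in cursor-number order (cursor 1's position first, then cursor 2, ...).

After op 1 (insert('d')): buffer="ddqwgjmklqdc" (len 12), cursors c1@2 c2@11, authorship .1........2.
After op 2 (move_right): buffer="ddqwgjmklqdc" (len 12), cursors c1@3 c2@12, authorship .1........2.
After op 3 (delete): buffer="ddwgjmklqd" (len 10), cursors c1@2 c2@10, authorship .1.......2
After op 4 (move_right): buffer="ddwgjmklqd" (len 10), cursors c1@3 c2@10, authorship .1.......2
After op 5 (insert('y')): buffer="ddwygjmklqdy" (len 12), cursors c1@4 c2@12, authorship .1.1......22
After op 6 (move_right): buffer="ddwygjmklqdy" (len 12), cursors c1@5 c2@12, authorship .1.1......22

Answer: 5 12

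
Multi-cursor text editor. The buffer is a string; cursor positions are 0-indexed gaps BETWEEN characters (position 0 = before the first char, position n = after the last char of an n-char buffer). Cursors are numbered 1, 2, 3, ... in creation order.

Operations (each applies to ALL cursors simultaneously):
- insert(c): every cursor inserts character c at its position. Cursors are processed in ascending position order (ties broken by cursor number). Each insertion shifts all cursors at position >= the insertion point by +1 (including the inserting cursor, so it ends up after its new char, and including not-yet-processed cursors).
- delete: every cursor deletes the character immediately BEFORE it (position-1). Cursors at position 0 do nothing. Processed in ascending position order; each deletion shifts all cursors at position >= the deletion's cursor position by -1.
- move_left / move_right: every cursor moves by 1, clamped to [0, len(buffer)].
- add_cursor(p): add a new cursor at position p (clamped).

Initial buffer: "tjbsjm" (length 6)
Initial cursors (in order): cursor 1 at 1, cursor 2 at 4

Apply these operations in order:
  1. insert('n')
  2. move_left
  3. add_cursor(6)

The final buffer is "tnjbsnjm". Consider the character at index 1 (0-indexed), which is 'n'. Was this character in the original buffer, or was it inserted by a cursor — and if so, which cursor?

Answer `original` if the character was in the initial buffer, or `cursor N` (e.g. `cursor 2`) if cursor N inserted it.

Answer: cursor 1

Derivation:
After op 1 (insert('n')): buffer="tnjbsnjm" (len 8), cursors c1@2 c2@6, authorship .1...2..
After op 2 (move_left): buffer="tnjbsnjm" (len 8), cursors c1@1 c2@5, authorship .1...2..
After op 3 (add_cursor(6)): buffer="tnjbsnjm" (len 8), cursors c1@1 c2@5 c3@6, authorship .1...2..
Authorship (.=original, N=cursor N): . 1 . . . 2 . .
Index 1: author = 1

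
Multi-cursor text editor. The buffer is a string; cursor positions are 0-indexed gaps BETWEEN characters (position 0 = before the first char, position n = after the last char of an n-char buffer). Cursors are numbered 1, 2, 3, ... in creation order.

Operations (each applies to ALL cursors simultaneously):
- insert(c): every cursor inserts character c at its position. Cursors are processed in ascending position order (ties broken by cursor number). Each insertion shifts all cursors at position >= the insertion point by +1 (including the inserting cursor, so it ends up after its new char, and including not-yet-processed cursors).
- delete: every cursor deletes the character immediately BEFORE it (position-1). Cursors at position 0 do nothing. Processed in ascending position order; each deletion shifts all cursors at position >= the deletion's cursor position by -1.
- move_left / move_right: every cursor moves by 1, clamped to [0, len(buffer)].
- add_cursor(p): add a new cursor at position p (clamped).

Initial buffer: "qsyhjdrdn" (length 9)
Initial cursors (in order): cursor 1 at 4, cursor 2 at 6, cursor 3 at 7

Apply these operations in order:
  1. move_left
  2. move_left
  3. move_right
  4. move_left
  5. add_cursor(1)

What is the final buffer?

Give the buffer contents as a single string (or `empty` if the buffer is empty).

Answer: qsyhjdrdn

Derivation:
After op 1 (move_left): buffer="qsyhjdrdn" (len 9), cursors c1@3 c2@5 c3@6, authorship .........
After op 2 (move_left): buffer="qsyhjdrdn" (len 9), cursors c1@2 c2@4 c3@5, authorship .........
After op 3 (move_right): buffer="qsyhjdrdn" (len 9), cursors c1@3 c2@5 c3@6, authorship .........
After op 4 (move_left): buffer="qsyhjdrdn" (len 9), cursors c1@2 c2@4 c3@5, authorship .........
After op 5 (add_cursor(1)): buffer="qsyhjdrdn" (len 9), cursors c4@1 c1@2 c2@4 c3@5, authorship .........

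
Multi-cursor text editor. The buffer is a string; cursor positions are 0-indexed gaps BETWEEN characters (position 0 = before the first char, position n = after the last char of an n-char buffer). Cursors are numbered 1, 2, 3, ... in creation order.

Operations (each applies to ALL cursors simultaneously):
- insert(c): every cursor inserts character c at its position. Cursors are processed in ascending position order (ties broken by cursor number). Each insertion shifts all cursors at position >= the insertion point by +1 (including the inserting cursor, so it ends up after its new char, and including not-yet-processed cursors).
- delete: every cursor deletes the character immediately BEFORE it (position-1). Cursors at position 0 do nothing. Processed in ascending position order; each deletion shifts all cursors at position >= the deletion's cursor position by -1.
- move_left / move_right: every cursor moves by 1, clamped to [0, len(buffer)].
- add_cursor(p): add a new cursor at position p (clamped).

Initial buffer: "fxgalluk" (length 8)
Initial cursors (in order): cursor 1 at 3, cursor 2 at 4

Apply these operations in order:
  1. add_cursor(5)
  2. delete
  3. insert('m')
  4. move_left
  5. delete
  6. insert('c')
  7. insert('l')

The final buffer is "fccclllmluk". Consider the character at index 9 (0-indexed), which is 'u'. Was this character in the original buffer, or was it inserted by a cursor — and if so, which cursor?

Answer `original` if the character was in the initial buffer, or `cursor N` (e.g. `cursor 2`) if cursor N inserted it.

Answer: original

Derivation:
After op 1 (add_cursor(5)): buffer="fxgalluk" (len 8), cursors c1@3 c2@4 c3@5, authorship ........
After op 2 (delete): buffer="fxluk" (len 5), cursors c1@2 c2@2 c3@2, authorship .....
After op 3 (insert('m')): buffer="fxmmmluk" (len 8), cursors c1@5 c2@5 c3@5, authorship ..123...
After op 4 (move_left): buffer="fxmmmluk" (len 8), cursors c1@4 c2@4 c3@4, authorship ..123...
After op 5 (delete): buffer="fmluk" (len 5), cursors c1@1 c2@1 c3@1, authorship .3...
After op 6 (insert('c')): buffer="fcccmluk" (len 8), cursors c1@4 c2@4 c3@4, authorship .1233...
After op 7 (insert('l')): buffer="fccclllmluk" (len 11), cursors c1@7 c2@7 c3@7, authorship .1231233...
Authorship (.=original, N=cursor N): . 1 2 3 1 2 3 3 . . .
Index 9: author = original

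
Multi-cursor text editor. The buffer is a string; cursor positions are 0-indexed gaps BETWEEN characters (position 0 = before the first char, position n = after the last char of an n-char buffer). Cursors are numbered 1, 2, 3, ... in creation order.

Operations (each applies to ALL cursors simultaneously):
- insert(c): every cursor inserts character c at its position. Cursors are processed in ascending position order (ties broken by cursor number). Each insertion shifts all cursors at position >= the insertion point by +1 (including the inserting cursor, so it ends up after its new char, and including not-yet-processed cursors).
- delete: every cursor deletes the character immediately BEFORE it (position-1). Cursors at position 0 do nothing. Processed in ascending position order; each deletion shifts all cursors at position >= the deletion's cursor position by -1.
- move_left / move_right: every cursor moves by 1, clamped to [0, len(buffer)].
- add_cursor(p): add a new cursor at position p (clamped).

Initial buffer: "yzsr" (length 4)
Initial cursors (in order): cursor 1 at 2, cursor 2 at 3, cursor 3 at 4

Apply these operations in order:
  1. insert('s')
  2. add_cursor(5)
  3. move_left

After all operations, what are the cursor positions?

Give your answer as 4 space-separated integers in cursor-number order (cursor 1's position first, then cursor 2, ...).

After op 1 (insert('s')): buffer="yzsssrs" (len 7), cursors c1@3 c2@5 c3@7, authorship ..1.2.3
After op 2 (add_cursor(5)): buffer="yzsssrs" (len 7), cursors c1@3 c2@5 c4@5 c3@7, authorship ..1.2.3
After op 3 (move_left): buffer="yzsssrs" (len 7), cursors c1@2 c2@4 c4@4 c3@6, authorship ..1.2.3

Answer: 2 4 6 4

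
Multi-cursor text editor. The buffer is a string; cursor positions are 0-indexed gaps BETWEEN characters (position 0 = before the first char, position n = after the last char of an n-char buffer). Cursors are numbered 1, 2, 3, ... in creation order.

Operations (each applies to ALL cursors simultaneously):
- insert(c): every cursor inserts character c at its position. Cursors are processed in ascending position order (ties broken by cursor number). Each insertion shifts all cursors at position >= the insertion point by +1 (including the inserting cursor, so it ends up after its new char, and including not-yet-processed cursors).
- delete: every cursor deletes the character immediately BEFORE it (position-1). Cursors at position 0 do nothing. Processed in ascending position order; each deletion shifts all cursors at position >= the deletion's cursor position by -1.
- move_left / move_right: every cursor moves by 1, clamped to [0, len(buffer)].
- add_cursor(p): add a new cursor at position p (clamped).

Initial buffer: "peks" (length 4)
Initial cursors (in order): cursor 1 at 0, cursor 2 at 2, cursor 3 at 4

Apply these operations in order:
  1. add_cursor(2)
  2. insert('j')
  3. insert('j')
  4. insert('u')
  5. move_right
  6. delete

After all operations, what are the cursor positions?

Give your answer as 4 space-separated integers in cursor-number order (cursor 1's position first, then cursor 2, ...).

After op 1 (add_cursor(2)): buffer="peks" (len 4), cursors c1@0 c2@2 c4@2 c3@4, authorship ....
After op 2 (insert('j')): buffer="jpejjksj" (len 8), cursors c1@1 c2@5 c4@5 c3@8, authorship 1..24..3
After op 3 (insert('j')): buffer="jjpejjjjksjj" (len 12), cursors c1@2 c2@8 c4@8 c3@12, authorship 11..2424..33
After op 4 (insert('u')): buffer="jjupejjjjuuksjju" (len 16), cursors c1@3 c2@11 c4@11 c3@16, authorship 111..242424..333
After op 5 (move_right): buffer="jjupejjjjuuksjju" (len 16), cursors c1@4 c2@12 c4@12 c3@16, authorship 111..242424..333
After op 6 (delete): buffer="jjuejjjjusjj" (len 12), cursors c1@3 c2@9 c4@9 c3@12, authorship 111.24242.33

Answer: 3 9 12 9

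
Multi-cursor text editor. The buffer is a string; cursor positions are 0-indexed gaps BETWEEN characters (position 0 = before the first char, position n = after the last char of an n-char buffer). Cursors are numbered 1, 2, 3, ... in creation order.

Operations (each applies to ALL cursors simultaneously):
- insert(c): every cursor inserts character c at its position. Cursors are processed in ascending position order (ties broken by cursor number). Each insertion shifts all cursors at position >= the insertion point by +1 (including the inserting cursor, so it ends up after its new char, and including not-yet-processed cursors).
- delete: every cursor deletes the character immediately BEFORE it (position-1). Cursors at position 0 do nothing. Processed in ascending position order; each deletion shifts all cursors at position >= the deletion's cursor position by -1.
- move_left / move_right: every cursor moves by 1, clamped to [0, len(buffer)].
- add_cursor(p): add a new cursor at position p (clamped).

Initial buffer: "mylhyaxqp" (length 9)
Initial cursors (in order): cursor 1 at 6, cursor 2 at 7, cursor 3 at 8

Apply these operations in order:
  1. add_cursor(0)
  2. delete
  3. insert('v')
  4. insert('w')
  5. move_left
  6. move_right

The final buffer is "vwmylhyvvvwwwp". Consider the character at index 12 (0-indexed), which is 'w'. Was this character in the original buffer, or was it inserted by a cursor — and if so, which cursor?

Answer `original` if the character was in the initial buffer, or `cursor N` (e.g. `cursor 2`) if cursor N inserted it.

Answer: cursor 3

Derivation:
After op 1 (add_cursor(0)): buffer="mylhyaxqp" (len 9), cursors c4@0 c1@6 c2@7 c3@8, authorship .........
After op 2 (delete): buffer="mylhyp" (len 6), cursors c4@0 c1@5 c2@5 c3@5, authorship ......
After op 3 (insert('v')): buffer="vmylhyvvvp" (len 10), cursors c4@1 c1@9 c2@9 c3@9, authorship 4.....123.
After op 4 (insert('w')): buffer="vwmylhyvvvwwwp" (len 14), cursors c4@2 c1@13 c2@13 c3@13, authorship 44.....123123.
After op 5 (move_left): buffer="vwmylhyvvvwwwp" (len 14), cursors c4@1 c1@12 c2@12 c3@12, authorship 44.....123123.
After op 6 (move_right): buffer="vwmylhyvvvwwwp" (len 14), cursors c4@2 c1@13 c2@13 c3@13, authorship 44.....123123.
Authorship (.=original, N=cursor N): 4 4 . . . . . 1 2 3 1 2 3 .
Index 12: author = 3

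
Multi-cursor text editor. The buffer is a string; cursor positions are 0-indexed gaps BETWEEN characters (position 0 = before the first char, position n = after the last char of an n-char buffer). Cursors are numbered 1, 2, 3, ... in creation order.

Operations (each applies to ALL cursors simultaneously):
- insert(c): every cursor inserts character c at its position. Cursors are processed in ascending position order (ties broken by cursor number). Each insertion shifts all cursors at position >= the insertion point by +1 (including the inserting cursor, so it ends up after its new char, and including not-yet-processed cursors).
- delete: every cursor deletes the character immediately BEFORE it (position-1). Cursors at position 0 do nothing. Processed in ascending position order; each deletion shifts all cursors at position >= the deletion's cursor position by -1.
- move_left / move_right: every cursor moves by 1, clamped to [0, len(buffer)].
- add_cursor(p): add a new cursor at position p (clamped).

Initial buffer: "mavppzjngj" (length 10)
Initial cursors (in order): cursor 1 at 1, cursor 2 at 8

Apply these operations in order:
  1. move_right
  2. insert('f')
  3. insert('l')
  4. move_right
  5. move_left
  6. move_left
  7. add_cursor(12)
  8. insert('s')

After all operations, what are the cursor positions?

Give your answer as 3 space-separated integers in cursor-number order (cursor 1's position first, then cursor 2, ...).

Answer: 4 15 15

Derivation:
After op 1 (move_right): buffer="mavppzjngj" (len 10), cursors c1@2 c2@9, authorship ..........
After op 2 (insert('f')): buffer="mafvppzjngfj" (len 12), cursors c1@3 c2@11, authorship ..1.......2.
After op 3 (insert('l')): buffer="maflvppzjngflj" (len 14), cursors c1@4 c2@13, authorship ..11.......22.
After op 4 (move_right): buffer="maflvppzjngflj" (len 14), cursors c1@5 c2@14, authorship ..11.......22.
After op 5 (move_left): buffer="maflvppzjngflj" (len 14), cursors c1@4 c2@13, authorship ..11.......22.
After op 6 (move_left): buffer="maflvppzjngflj" (len 14), cursors c1@3 c2@12, authorship ..11.......22.
After op 7 (add_cursor(12)): buffer="maflvppzjngflj" (len 14), cursors c1@3 c2@12 c3@12, authorship ..11.......22.
After op 8 (insert('s')): buffer="mafslvppzjngfsslj" (len 17), cursors c1@4 c2@15 c3@15, authorship ..111.......2232.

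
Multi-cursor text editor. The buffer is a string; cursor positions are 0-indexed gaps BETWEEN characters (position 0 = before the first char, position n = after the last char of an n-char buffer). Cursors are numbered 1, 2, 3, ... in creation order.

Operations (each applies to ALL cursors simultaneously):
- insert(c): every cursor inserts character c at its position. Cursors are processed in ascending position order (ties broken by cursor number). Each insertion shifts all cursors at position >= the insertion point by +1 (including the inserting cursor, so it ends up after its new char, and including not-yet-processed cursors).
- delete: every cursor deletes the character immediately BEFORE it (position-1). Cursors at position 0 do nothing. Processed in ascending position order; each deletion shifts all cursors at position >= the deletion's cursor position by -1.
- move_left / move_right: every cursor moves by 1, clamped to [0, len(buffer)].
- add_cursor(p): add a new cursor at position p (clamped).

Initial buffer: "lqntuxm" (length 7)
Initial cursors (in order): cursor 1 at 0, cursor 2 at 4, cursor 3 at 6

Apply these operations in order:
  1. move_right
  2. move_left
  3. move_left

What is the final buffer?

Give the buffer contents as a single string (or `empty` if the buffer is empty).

Answer: lqntuxm

Derivation:
After op 1 (move_right): buffer="lqntuxm" (len 7), cursors c1@1 c2@5 c3@7, authorship .......
After op 2 (move_left): buffer="lqntuxm" (len 7), cursors c1@0 c2@4 c3@6, authorship .......
After op 3 (move_left): buffer="lqntuxm" (len 7), cursors c1@0 c2@3 c3@5, authorship .......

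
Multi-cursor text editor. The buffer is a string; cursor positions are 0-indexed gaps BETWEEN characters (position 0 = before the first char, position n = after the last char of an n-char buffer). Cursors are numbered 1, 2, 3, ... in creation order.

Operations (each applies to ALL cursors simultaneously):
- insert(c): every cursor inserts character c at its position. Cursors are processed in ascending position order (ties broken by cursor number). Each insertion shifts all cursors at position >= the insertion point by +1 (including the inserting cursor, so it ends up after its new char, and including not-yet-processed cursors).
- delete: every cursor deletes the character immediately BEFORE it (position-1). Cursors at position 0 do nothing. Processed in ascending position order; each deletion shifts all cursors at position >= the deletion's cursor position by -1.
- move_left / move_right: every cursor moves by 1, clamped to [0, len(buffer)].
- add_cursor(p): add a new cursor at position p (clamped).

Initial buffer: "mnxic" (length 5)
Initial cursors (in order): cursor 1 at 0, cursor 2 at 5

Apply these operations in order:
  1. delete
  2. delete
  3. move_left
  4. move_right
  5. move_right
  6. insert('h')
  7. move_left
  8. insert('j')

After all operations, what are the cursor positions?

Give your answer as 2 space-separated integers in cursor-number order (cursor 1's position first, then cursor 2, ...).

Answer: 3 6

Derivation:
After op 1 (delete): buffer="mnxi" (len 4), cursors c1@0 c2@4, authorship ....
After op 2 (delete): buffer="mnx" (len 3), cursors c1@0 c2@3, authorship ...
After op 3 (move_left): buffer="mnx" (len 3), cursors c1@0 c2@2, authorship ...
After op 4 (move_right): buffer="mnx" (len 3), cursors c1@1 c2@3, authorship ...
After op 5 (move_right): buffer="mnx" (len 3), cursors c1@2 c2@3, authorship ...
After op 6 (insert('h')): buffer="mnhxh" (len 5), cursors c1@3 c2@5, authorship ..1.2
After op 7 (move_left): buffer="mnhxh" (len 5), cursors c1@2 c2@4, authorship ..1.2
After op 8 (insert('j')): buffer="mnjhxjh" (len 7), cursors c1@3 c2@6, authorship ..11.22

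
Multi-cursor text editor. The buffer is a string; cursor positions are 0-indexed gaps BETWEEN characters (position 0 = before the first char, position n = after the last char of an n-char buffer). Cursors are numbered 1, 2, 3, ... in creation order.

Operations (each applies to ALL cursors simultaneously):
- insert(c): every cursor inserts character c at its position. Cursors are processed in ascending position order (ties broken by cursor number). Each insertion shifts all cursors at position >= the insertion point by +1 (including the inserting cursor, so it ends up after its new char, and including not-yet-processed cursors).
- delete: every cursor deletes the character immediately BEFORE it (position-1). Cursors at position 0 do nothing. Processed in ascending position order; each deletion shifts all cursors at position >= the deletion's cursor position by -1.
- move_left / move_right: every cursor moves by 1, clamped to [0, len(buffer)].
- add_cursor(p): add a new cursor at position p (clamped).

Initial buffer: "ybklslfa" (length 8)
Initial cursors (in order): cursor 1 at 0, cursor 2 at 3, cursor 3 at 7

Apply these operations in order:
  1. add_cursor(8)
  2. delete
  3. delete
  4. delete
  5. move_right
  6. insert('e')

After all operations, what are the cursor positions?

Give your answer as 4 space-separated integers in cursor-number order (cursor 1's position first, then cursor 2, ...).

Answer: 4 4 4 4

Derivation:
After op 1 (add_cursor(8)): buffer="ybklslfa" (len 8), cursors c1@0 c2@3 c3@7 c4@8, authorship ........
After op 2 (delete): buffer="yblsl" (len 5), cursors c1@0 c2@2 c3@5 c4@5, authorship .....
After op 3 (delete): buffer="yl" (len 2), cursors c1@0 c2@1 c3@2 c4@2, authorship ..
After op 4 (delete): buffer="" (len 0), cursors c1@0 c2@0 c3@0 c4@0, authorship 
After op 5 (move_right): buffer="" (len 0), cursors c1@0 c2@0 c3@0 c4@0, authorship 
After op 6 (insert('e')): buffer="eeee" (len 4), cursors c1@4 c2@4 c3@4 c4@4, authorship 1234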